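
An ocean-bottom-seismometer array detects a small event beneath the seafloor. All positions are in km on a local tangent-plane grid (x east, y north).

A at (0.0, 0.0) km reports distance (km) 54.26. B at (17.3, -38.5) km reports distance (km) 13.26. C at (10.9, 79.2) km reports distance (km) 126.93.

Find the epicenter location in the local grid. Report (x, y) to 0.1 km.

Circle about each station: x² + y² = 54.26²; (x − 17.3)² + (y + 38.5)² = 13.26²; (x − 10.9)² + (y − 79.2)² = 126.93².
Subtracting the A equation from the B and C equations removes the quadratic terms:
34.6 x − 77.0 y = 4549.86
21.8 x + 158.4 y = -6775.63
Solving the 2×2 system: x ≈ 27.8, y ≈ -46.6 km.
Check against A (with the unrounded x, y): √(x²+y²) = 54.26 ≈ 54.26 km. ✓

x ≈ 27.8 km, y ≈ -46.6 km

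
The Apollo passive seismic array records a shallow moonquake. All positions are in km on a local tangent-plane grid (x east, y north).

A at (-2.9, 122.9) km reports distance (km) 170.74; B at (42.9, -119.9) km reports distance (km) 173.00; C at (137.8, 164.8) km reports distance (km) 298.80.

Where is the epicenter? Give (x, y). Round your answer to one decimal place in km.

Circle about each station: (x + 2.9)² + (y − 122.9)² = 170.74²; (x − 42.9)² + (y + 119.9)² = 173.00²; (x − 137.8)² + (y − 164.8)² = 298.80².
Subtracting the A equation from the B and C equations removes the quadratic terms:
91.6 x − 485.6 y = 326.75
281.4 x + 83.8 y = -29094.23
Solving the 2×2 system: x ≈ -97.7, y ≈ -19.1 km.

(-97.7, -19.1)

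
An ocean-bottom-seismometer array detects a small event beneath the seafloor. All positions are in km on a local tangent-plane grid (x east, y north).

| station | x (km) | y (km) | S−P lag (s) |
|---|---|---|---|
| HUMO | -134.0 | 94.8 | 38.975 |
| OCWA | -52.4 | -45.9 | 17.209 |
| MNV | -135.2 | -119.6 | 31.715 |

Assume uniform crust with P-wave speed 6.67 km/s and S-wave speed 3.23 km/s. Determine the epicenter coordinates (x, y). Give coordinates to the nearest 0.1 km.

Distance from S−P lag: d = Δt · v_P v_S / (v_P − v_S) = Δt · (6.67·3.23)/(6.67−3.23) ≈ 6.2628·Δt.
So d_HUMO = 244.09, d_OCWA = 107.78, d_MNV = 198.63 km.
Circle about each station: (x + 134.0)² + (y − 94.8)² = 244.09²; (x + 52.4)² + (y + 45.9)² = 107.78²; (x + 135.2)² + (y + 119.6)² = 198.63².
Subtracting the HUMO equation from the OCWA and MNV equations removes the quadratic terms:
163.2 x − 281.4 y = 25872.93
-2.4 x − 428.8 y = 25766.21
Solving the 2×2 system: x ≈ 54.4, y ≈ -60.4 km.

x ≈ 54.4 km, y ≈ -60.4 km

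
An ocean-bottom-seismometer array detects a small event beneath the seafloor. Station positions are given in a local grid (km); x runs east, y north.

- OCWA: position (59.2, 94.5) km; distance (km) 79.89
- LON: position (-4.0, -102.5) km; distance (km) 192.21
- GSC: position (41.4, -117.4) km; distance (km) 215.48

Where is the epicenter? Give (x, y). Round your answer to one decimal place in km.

Circle about each station: (x − 59.2)² + (y − 94.5)² = 79.89²; (x + 4.0)² + (y + 102.5)² = 192.21²; (x − 41.4)² + (y + 117.4)² = 215.48².
Subtracting pairs of circle equations eliminates x²+y² and gives linear equations (the radical axes):
-126.4 x − 394.0 y = -32474.91
-35.6 x − 423.8 y = -36987.39
Solving the 2×2 system: x ≈ -20.5, y ≈ 89.0 km.

-20.5 km east, 89.0 km north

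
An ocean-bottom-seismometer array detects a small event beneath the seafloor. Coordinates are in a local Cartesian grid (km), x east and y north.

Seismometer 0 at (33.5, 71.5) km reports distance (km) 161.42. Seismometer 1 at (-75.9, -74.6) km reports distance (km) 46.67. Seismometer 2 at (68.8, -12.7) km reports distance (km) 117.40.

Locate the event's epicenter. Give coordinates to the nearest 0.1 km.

x ≈ -29.3 km, y ≈ -77.2 km

Circle about each station: (x − 33.5)² + (y − 71.5)² = 161.42²; (x + 75.9)² + (y + 74.6)² = 46.67²; (x − 68.8)² + (y + 12.7)² = 117.40².
Subtracting pairs of circle equations eliminates x²+y² and gives linear equations (the radical axes):
-218.8 x − 292.2 y = 28969.80
70.6 x − 168.4 y = 10933.89
Solving the 2×2 system: x ≈ -29.3, y ≈ -77.2 km.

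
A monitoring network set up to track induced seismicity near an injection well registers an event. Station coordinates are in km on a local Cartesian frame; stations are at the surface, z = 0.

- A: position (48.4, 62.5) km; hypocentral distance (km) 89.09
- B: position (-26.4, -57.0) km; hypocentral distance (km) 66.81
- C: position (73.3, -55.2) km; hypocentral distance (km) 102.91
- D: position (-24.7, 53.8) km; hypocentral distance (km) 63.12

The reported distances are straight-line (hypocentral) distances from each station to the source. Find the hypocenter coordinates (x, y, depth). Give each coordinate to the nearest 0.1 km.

(-8.3, 0.3, 29.2)

Each station gives a sphere (x−x_i)² + (y−y_i)² + z² = d_i² (stations at z=0).
Subtracting the A sphere from B and C: z² cancels, leaving linear equations in x and y:
-149.6 x − 239.0 y = 1170.60
49.8 x − 235.4 y = -482.32
Solving: x ≈ -8.295, y ≈ 0.294 km (keep extra digits for the depth step; rounded: -8.3, 0.3).
Then from the A sphere: z² = 89.09² − (x − 48.4)² − (y − 62.5)² with x = -8.295, y = 0.294, so z ≈ 29.208 ≈ 29.2 km.
Check against D (with the unrounded solution): distance 63.13 ≈ 63.12 km. ✓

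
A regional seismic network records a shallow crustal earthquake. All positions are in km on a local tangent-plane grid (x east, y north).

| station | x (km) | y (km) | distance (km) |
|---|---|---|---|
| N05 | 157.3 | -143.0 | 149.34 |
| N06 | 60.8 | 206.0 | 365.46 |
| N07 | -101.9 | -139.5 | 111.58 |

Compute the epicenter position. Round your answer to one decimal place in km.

Circle about each station: (x − 157.3)² + (y + 143.0)² = 149.34²; (x − 60.8)² + (y − 206.0)² = 365.46²; (x + 101.9)² + (y + 139.5)² = 111.58².
Subtracting the N05 equation from the N06 and N07 equations removes the quadratic terms:
-193.0 x + 698.0 y = -110318.23
-518.4 x + 7.0 y = -5496.09
Solving the 2×2 system: x ≈ 8.5, y ≈ -155.7 km.

8.5 km east, -155.7 km north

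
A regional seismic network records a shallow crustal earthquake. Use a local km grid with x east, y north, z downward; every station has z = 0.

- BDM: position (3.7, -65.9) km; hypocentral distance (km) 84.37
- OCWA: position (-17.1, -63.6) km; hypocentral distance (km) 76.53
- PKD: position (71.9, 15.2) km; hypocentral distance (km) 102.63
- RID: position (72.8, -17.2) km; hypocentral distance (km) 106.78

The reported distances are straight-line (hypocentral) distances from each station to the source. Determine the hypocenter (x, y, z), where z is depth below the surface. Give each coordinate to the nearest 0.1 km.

(-28.8, 9.6, 19.0)

Each station gives a sphere (x−x_i)² + (y−y_i)² + z² = d_i² (stations at z=0).
Subtracting the BDM sphere from OCWA and PKD: z² cancels, leaving linear equations in x and y:
-41.6 x + 4.6 y = 1242.33
136.4 x + 162.2 y = -2370.47
Solving: x ≈ -28.801, y ≈ 9.606 km (keep extra digits for the depth step; rounded: -28.8, 9.6).
Then from the BDM sphere: z² = 84.37² − (x − 3.7)² − (y + 65.9)² with x = -28.801, y = 9.606, so z ≈ 18.995 ≈ 19.0 km.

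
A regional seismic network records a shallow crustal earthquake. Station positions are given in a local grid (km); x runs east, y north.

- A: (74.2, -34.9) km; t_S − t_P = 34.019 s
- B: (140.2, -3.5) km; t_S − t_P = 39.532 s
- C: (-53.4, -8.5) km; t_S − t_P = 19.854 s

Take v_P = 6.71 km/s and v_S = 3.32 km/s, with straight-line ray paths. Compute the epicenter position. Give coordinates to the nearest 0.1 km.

Distance from S−P lag: d = Δt · v_P v_S / (v_P − v_S) = Δt · (6.71·3.32)/(6.71−3.32) ≈ 6.5714·Δt.
So d_A = 223.55, d_B = 259.78, d_C = 130.47 km.
Circle about each station: (x − 74.2)² + (y + 34.9)² = 223.55²; (x − 140.2)² + (y + 3.5)² = 259.78²; (x + 53.4)² + (y + 8.5)² = 130.47².
Subtracting the A equation from the B and C equations removes the quadratic terms:
132.0 x + 62.8 y = -4566.41
-255.2 x + 52.8 y = 29152.34
Solving the 2×2 system: x ≈ -90.1, y ≈ 116.7 km.

x ≈ -90.1 km, y ≈ 116.7 km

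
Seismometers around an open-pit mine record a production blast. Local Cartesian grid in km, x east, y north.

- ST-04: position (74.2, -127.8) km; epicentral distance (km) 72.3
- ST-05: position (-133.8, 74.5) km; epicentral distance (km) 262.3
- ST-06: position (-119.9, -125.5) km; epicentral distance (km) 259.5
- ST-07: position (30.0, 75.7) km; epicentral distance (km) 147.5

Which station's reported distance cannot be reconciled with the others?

Solve using three stations at a time. Using ST-04, ST-05, ST-07 (subtract circle equations pairwise → linear system) gives (x, y) ≈ (92.7, -57.8).
Distances from that point to each station vs reported:
  ST-04: calculated 72.4 vs reported 72.3 → residual 0.1 km
  ST-05: calculated 262.3 vs reported 262.3 → residual 0.0 km
  ST-06: calculated 223.1 vs reported 259.5 → residual 36.4 km
  ST-07: calculated 147.5 vs reported 147.5 → residual 0.0 km
ST-04, ST-05, ST-07 are mutually consistent (residuals ≈ 0); ST-06 is off by 36.4 km.

ST-06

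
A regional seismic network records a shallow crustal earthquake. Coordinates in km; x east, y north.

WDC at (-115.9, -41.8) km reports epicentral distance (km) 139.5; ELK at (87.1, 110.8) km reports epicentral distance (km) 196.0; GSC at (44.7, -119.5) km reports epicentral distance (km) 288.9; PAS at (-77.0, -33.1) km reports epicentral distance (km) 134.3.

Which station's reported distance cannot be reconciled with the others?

GSC

Solve using three stations at a time. Using WDC, ELK, PAS (subtract circle equations pairwise → linear system) gives (x, y) ≈ (-108.3, 97.3).
Distances from that point to each station vs reported:
  WDC: calculated 139.3 vs reported 139.5 → residual 0.2 km
  ELK: calculated 195.8 vs reported 196.0 → residual 0.2 km
  GSC: calculated 265.3 vs reported 288.9 → residual 23.6 km
  PAS: calculated 134.1 vs reported 134.3 → residual 0.2 km
WDC, ELK, PAS are mutually consistent (residuals ≈ 0); GSC is off by 23.6 km.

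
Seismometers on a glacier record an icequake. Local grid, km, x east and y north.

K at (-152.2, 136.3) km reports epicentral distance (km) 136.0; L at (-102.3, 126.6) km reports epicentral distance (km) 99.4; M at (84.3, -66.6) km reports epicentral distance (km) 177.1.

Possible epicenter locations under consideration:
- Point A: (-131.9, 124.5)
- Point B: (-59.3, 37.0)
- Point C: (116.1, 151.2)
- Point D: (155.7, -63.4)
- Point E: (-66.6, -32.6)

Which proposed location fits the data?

For each candidate, compare |candidate − station| to the reported distance:
Point A: residuals K 112.5, L 69.7, M 111.5 → max 112.5 km
Point B: residuals K 0.0, L 0.0, M 0.0 → max 0.0 km
Point C: residuals K 132.7, L 120.4, M 43.0 → max 132.7 km
Point D: residuals K 231.0, L 221.0, M 105.6 → max 231.0 km
Point E: residuals K 53.4, L 63.8, M 22.4 → max 63.8 km
Only Point B has all residuals ≈ 0.

Point B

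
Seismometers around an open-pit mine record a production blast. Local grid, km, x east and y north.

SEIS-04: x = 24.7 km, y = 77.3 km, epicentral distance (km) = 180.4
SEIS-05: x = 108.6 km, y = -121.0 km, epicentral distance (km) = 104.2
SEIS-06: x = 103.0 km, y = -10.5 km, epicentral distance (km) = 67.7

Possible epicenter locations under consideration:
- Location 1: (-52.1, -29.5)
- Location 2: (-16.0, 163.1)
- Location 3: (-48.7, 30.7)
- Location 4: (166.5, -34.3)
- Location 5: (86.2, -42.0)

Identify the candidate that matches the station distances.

Location 4

For each candidate, compare |candidate − station| to the reported distance:
Location 1: residuals SEIS-04 48.9, SEIS-05 80.7, SEIS-06 88.6 → max 88.6 km
Location 2: residuals SEIS-04 85.4, SEIS-05 206.0, SEIS-06 142.8 → max 206.0 km
Location 3: residuals SEIS-04 93.5, SEIS-05 114.3, SEIS-06 89.5 → max 114.3 km
Location 4: residuals SEIS-04 0.0, SEIS-05 0.1, SEIS-06 0.1 → max 0.1 km
Location 5: residuals SEIS-04 46.2, SEIS-05 22.1, SEIS-06 32.0 → max 46.2 km
Only Location 4 has all residuals ≈ 0.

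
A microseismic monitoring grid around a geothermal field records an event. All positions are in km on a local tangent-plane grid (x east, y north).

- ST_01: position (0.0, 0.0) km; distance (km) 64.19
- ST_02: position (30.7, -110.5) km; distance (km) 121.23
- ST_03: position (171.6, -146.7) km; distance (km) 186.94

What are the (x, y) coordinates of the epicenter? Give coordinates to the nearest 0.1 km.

Circle about each station: x² + y² = 64.19²; (x − 30.7)² + (y + 110.5)² = 121.23²; (x − 171.6)² + (y + 146.7)² = 186.94².
Subtracting the ST_01 equation from the ST_02 and ST_03 equations removes the quadratic terms:
61.4 x − 221.0 y = 2576.38
343.2 x − 293.4 y = 20141.24
Solving the 2×2 system: x ≈ 63.9, y ≈ 6.1 km.

(63.9, 6.1)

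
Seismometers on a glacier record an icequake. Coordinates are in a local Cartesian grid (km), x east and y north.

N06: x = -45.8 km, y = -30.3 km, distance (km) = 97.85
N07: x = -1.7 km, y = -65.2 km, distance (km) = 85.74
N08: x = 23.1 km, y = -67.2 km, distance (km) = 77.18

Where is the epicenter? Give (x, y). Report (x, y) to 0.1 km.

Circle about each station: (x + 45.8)² + (y + 30.3)² = 97.85²; (x + 1.7)² + (y + 65.2)² = 85.74²; (x − 23.1)² + (y + 67.2)² = 77.18².
Subtracting the N06 equation from the N07 and N08 equations removes the quadratic terms:
88.2 x − 69.8 y = 3461.47
137.8 x − 73.8 y = 5651.59
Solving the 2×2 system: x ≈ 44.7, y ≈ 6.9 km.

(44.7, 6.9)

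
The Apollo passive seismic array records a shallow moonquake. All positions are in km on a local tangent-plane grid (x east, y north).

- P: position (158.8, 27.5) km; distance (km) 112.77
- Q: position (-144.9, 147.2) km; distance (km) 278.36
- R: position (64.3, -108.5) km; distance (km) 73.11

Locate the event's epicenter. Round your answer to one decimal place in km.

x ≈ 65.2 km, y ≈ -35.4 km

Circle about each station: (x − 158.8)² + (y − 27.5)² = 112.77²; (x + 144.9)² + (y − 147.2)² = 278.36²; (x − 64.3)² + (y + 108.5)² = 73.11².
Subtracting the P equation from the Q and R equations removes the quadratic terms:
-607.4 x + 239.4 y = -48077.06
-189.0 x − 272.0 y = -2694.95
Solving the 2×2 system: x ≈ 65.2, y ≈ -35.4 km.
Check against P (with the unrounded x, y): √((x − 158.8)²+(y − 27.5)²) = 112.77 ≈ 112.77 km. ✓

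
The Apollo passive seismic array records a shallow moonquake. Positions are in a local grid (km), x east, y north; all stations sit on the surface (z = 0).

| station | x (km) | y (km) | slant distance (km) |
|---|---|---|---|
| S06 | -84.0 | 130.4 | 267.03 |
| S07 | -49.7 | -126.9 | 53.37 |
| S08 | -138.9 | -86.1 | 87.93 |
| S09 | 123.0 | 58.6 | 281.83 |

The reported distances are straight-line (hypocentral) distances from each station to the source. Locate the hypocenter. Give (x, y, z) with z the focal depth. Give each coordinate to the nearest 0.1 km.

x ≈ -79.0 km, y ≈ -132.9 km, depth ≈ 44.2 km

Each station gives a sphere (x−x_i)² + (y−y_i)² + z² = d_i² (stations at z=0).
Subtracting the S06 sphere from S07 and S08: z² cancels, leaving linear equations in x and y:
68.6 x − 514.6 y = 62970.20
-109.8 x − 433.0 y = 66219.60
Solving: x ≈ -79.002, y ≈ -132.899 km (keep extra digits for the depth step; rounded: -79.0, -132.9).
Then from the S06 sphere: z² = 267.03² − (x + 84.0)² − (y − 130.4)² with x = -79.002, y = -132.899, so z ≈ 44.200 ≈ 44.2 km.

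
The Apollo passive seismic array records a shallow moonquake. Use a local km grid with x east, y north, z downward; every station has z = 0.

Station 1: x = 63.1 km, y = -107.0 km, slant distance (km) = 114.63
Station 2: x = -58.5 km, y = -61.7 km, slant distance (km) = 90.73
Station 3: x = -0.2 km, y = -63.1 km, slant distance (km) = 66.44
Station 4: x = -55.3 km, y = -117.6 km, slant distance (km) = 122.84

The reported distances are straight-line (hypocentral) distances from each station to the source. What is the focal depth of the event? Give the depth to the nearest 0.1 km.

Each station gives a sphere (x−x_i)² + (y−y_i)² + z² = d_i² (stations at z=0).
Subtracting the Station 1 sphere from Station 2 and Station 3: z² cancels, leaving linear equations in x and y:
-243.2 x + 90.6 y = -3293.37
-126.6 x + 87.8 y = -2723.20
Solving: x ≈ 4.294, y ≈ -24.825 km (keep extra digits for the depth step; rounded: 4.3, -24.8).
Then from the Station 1 sphere: z² = 114.63² − (x − 63.1)² − (y + 107.0)² with x = 4.294, y = -24.825, so z ≈ 54.122 ≈ 54.1 km.

depth ≈ 54.1 km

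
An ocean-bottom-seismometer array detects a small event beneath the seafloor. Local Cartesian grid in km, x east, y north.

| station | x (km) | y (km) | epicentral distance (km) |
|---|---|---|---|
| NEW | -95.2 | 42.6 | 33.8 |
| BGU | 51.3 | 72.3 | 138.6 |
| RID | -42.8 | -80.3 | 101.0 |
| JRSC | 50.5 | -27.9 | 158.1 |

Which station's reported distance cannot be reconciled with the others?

Solve using three stations at a time. Using NEW, BGU, RID (subtract circle equations pairwise → linear system) gives (x, y) ≈ (-75.1, 15.4).
Distances from that point to each station vs reported:
  NEW: calculated 33.8 vs reported 33.8 → residual 0.0 km
  BGU: calculated 138.6 vs reported 138.6 → residual 0.0 km
  RID: calculated 101.0 vs reported 101.0 → residual 0.0 km
  JRSC: calculated 132.8 vs reported 158.1 → residual 25.3 km
NEW, BGU, RID are mutually consistent (residuals ≈ 0); JRSC is off by 25.3 km.

JRSC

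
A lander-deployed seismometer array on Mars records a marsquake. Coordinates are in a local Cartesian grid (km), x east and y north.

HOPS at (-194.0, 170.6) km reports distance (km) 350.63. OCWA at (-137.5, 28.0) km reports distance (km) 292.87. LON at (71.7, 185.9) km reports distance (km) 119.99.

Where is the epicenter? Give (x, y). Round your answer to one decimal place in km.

x ≈ 148.0 km, y ≈ 93.3 km

Circle about each station: (x + 194.0)² + (y − 170.6)² = 350.63²; (x + 137.5)² + (y − 28.0)² = 292.87²; (x − 71.7)² + (y − 185.9)² = 119.99².
Subtracting pairs of circle equations eliminates x²+y² and gives linear equations (the radical axes):
113.0 x − 285.2 y = -9881.55
531.4 x + 30.6 y = 81503.14
Solving the 2×2 system: x ≈ 148.0, y ≈ 93.3 km.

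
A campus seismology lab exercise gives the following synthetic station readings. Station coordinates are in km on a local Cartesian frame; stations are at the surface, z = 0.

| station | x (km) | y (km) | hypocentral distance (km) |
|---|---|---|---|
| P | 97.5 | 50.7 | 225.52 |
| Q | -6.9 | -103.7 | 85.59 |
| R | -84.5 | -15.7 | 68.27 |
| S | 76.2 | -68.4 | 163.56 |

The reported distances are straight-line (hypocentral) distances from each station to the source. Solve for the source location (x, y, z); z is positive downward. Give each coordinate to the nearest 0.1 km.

Each station gives a sphere (x−x_i)² + (y−y_i)² + z² = d_i² (stations at z=0).
Subtracting the P sphere from Q and R: z² cancels, leaving linear equations in x and y:
-208.8 x − 308.8 y = 42258.18
-364.0 x − 132.8 y = 41508.48
Solving: x ≈ -85.101, y ≈ -79.304 km (keep extra digits for the depth step; rounded: -85.1, -79.3).
Then from the P sphere: z² = 225.52² − (x − 97.5)² − (y − 50.7)² with x = -85.101, y = -79.304, so z ≈ 24.801 ≈ 24.8 km.

(-85.1, -79.3, 24.8)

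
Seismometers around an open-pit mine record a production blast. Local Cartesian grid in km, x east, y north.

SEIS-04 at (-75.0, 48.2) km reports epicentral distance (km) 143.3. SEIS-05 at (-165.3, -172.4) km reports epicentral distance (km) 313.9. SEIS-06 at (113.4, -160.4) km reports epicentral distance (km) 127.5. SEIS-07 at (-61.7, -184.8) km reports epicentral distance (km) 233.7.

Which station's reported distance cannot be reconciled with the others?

Solve using three stations at a time. Using SEIS-05, SEIS-06, SEIS-07 (subtract circle equations pairwise → linear system) gives (x, y) ≈ (115.9, -32.8).
Distances from that point to each station vs reported:
  SEIS-04: calculated 207.4 vs reported 143.3 → residual 64.1 km
  SEIS-05: calculated 313.9 vs reported 313.9 → residual 0.0 km
  SEIS-06: calculated 127.6 vs reported 127.5 → residual 0.1 km
  SEIS-07: calculated 233.8 vs reported 233.7 → residual 0.1 km
SEIS-05, SEIS-06, SEIS-07 are mutually consistent (residuals ≈ 0); SEIS-04 is off by 64.1 km.

SEIS-04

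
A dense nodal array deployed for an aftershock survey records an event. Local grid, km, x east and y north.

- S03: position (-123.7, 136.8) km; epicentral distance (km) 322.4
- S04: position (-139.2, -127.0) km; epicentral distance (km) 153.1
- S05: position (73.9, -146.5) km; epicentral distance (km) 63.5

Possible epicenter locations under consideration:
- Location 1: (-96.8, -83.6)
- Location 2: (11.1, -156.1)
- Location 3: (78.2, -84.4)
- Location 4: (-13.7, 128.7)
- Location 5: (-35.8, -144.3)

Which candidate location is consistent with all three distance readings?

For each candidate, compare |candidate − station| to the reported distance:
Location 1: residuals S03 100.4, S04 92.4, S05 118.4 → max 118.4 km
Location 2: residuals S03 0.0, S04 0.0, S05 0.0 → max 0.0 km
Location 3: residuals S03 22.9, S04 68.4, S05 1.3 → max 68.4 km
Location 4: residuals S03 212.1, S04 131.7, S05 225.3 → max 225.3 km
Location 5: residuals S03 27.9, S04 48.3, S05 46.2 → max 48.3 km
Only Location 2 has all residuals ≈ 0.

Location 2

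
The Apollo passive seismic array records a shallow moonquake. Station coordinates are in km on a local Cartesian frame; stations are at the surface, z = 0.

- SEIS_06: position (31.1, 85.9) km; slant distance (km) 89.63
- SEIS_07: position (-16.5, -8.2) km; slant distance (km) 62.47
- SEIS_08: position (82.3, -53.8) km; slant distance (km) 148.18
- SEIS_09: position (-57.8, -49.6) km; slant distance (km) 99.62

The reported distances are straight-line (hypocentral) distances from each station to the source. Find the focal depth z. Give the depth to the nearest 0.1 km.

43.8 km

Each station gives a sphere (x−x_i)² + (y−y_i)² + z² = d_i² (stations at z=0).
Subtracting the SEIS_06 sphere from SEIS_07 and SEIS_08: z² cancels, leaving linear equations in x and y:
-95.2 x − 188.2 y = -3875.49
102.4 x − 279.4 y = -12602.07
Solving: x ≈ -28.099, y ≈ 34.806 km (keep extra digits for the depth step; rounded: -28.1, 34.8).
Then from the SEIS_06 sphere: z² = 89.63² − (x − 31.1)² − (y − 85.9)² with x = -28.099, y = 34.806, so z ≈ 43.800 ≈ 43.8 km.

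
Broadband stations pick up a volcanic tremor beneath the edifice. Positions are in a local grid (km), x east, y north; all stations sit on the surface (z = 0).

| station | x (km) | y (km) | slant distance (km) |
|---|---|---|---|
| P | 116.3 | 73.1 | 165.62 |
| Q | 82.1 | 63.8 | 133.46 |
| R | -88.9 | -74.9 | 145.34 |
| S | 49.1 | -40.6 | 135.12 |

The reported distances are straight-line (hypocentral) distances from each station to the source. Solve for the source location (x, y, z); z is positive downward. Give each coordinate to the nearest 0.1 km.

Each station gives a sphere (x−x_i)² + (y−y_i)² + z² = d_i² (stations at z=0).
Subtracting the P sphere from Q and R: z² cancels, leaving linear equations in x and y:
-68.4 x − 18.6 y = 1559.96
-410.4 x − 296.0 y = 950.19
Solving: x ≈ -35.208, y ≈ 45.605 km (keep extra digits for the depth step; rounded: -35.2, 45.6).
Then from the P sphere: z² = 165.62² − (x − 116.3)² − (y − 73.1)² with x = -35.208, y = 45.605, so z ≈ 60.986 ≈ 61.0 km.

x ≈ -35.2 km, y ≈ 45.6 km, depth ≈ 61.0 km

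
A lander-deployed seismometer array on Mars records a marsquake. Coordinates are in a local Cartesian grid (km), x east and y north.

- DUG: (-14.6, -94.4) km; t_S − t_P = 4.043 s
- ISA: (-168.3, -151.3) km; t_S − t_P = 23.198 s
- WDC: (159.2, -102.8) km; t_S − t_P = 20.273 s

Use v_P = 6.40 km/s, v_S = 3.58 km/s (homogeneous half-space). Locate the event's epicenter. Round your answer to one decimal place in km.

-1.0 km east, -64.5 km north

Distance from S−P lag: d = Δt · v_P v_S / (v_P − v_S) = Δt · (6.40·3.58)/(6.40−3.58) ≈ 8.1248·Δt.
So d_DUG = 32.85, d_ISA = 188.48, d_WDC = 164.71 km.
Circle about each station: (x + 14.6)² + (y + 94.4)² = 32.85²; (x + 168.3)² + (y + 151.3)² = 188.48²; (x − 159.2)² + (y + 102.8)² = 164.71².
Subtracting pairs of circle equations eliminates x²+y² and gives linear equations (the radical axes):
-307.4 x − 113.8 y = 7646.47
347.6 x − 16.8 y = 737.70
Solving the 2×2 system: x ≈ -1.0, y ≈ -64.5 km.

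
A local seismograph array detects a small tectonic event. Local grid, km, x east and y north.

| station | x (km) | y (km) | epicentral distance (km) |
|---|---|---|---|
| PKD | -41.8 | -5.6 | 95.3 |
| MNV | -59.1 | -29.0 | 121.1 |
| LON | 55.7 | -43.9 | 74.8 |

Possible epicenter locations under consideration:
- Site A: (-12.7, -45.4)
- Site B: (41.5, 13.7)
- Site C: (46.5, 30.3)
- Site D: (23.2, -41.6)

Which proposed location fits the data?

Site C

For each candidate, compare |candidate − station| to the reported distance:
Site A: residuals PKD 46.0, MNV 71.9, LON 6.4 → max 71.9 km
Site B: residuals PKD 9.8, MNV 11.8, LON 15.5 → max 15.5 km
Site C: residuals PKD 0.0, MNV 0.0, LON 0.0 → max 0.0 km
Site D: residuals PKD 21.0, MNV 37.8, LON 42.2 → max 42.2 km
Only Site C has all residuals ≈ 0.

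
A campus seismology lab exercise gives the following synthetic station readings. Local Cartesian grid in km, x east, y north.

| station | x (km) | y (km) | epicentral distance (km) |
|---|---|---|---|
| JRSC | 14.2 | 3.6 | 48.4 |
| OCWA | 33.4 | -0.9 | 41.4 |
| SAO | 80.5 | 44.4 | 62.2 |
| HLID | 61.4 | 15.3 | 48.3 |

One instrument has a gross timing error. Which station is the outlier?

JRSC

Solve using three stations at a time. Using OCWA, SAO, HLID (subtract circle equations pairwise → linear system) gives (x, y) ≈ (18.7, 37.8).
Distances from that point to each station vs reported:
  JRSC: calculated 34.5 vs reported 48.4 → residual 13.9 km
  OCWA: calculated 41.4 vs reported 41.4 → residual 0.0 km
  SAO: calculated 62.2 vs reported 62.2 → residual 0.0 km
  HLID: calculated 48.3 vs reported 48.3 → residual 0.0 km
OCWA, SAO, HLID are mutually consistent (residuals ≈ 0); JRSC is off by 13.9 km.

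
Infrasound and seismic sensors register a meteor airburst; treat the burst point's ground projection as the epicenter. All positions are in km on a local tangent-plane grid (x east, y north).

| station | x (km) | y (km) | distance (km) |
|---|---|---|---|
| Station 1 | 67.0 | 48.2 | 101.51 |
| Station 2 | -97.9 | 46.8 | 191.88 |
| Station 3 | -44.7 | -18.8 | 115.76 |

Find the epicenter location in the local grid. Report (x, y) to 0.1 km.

Circle about each station: (x − 67.0)² + (y − 48.2)² = 101.51²; (x + 97.9)² + (y − 46.8)² = 191.88²; (x + 44.7)² + (y + 18.8)² = 115.76².
Subtracting the Station 1 equation from the Station 2 and Station 3 equations removes the quadratic terms:
-329.8 x − 2.8 y = -21551.24
-223.4 x − 134.0 y = -7556.81
Solving the 2×2 system: x ≈ 65.8, y ≈ -53.3 km.

(65.8, -53.3)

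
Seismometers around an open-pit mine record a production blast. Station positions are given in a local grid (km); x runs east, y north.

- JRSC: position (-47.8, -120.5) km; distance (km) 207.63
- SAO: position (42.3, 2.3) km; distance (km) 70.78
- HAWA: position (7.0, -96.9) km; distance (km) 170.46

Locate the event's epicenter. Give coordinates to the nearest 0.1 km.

Circle about each station: (x + 47.8)² + (y + 120.5)² = 207.63²; (x − 42.3)² + (y − 2.3)² = 70.78²; (x − 7.0)² + (y + 96.9)² = 170.46².
Subtracting pairs of circle equations eliminates x²+y² and gives linear equations (the radical axes):
180.2 x + 245.6 y = 23089.90
109.6 x + 47.2 y = 6687.13
Solving the 2×2 system: x ≈ 30.0, y ≈ 72.0 km.

30.0 km east, 72.0 km north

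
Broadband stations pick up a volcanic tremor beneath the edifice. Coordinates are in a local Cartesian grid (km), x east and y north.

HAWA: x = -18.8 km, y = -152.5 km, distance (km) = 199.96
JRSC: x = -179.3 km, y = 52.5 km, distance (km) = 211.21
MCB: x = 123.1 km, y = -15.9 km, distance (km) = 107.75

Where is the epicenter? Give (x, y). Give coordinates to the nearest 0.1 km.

31.6 km east, 41.0 km north

Circle about each station: (x + 18.8)² + (y + 152.5)² = 199.96²; (x + 179.3)² + (y − 52.5)² = 211.21²; (x − 123.1)² + (y + 15.9)² = 107.75².
Subtracting pairs of circle equations eliminates x²+y² and gives linear equations (the radical axes):
-321.0 x + 410.0 y = 6669.39
283.8 x + 273.2 y = 20170.67
Solving the 2×2 system: x ≈ 31.6, y ≈ 41.0 km.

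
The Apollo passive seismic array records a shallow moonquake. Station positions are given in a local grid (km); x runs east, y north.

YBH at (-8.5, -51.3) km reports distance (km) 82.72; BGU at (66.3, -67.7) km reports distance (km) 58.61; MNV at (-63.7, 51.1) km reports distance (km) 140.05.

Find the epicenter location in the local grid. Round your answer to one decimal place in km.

62.7 km east, -9.2 km north

Circle about each station: (x + 8.5)² + (y + 51.3)² = 82.72²; (x − 66.3)² + (y + 67.7)² = 58.61²; (x + 63.7)² + (y − 51.1)² = 140.05².
Subtracting the YBH equation from the BGU and MNV equations removes the quadratic terms:
149.6 x − 32.8 y = 9682.51
-110.4 x + 204.8 y = -8806.44
Solving the 2×2 system: x ≈ 62.7, y ≈ -9.2 km.
Check against YBH (with the unrounded x, y): √((x + 8.5)²+(y + 51.3)²) = 82.72 ≈ 82.72 km. ✓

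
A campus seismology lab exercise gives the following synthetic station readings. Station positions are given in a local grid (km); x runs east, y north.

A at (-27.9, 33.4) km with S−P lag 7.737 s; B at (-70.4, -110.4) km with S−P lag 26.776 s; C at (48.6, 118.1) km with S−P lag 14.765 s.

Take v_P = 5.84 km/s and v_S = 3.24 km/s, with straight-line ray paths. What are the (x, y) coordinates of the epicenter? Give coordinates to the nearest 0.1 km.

(-53.2, 83.7)

Distance from S−P lag: d = Δt · v_P v_S / (v_P − v_S) = Δt · (5.84·3.24)/(5.84−3.24) ≈ 7.2775·Δt.
So d_A = 56.31, d_B = 194.86, d_C = 107.45 km.
Circle about each station: (x + 27.9)² + (y − 33.4)² = 56.31²; (x + 70.4)² + (y + 110.4)² = 194.86²; (x − 48.6)² + (y − 118.1)² = 107.45².
Subtracting the A equation from the B and C equations removes the quadratic terms:
-85.0 x − 287.6 y = -19549.25
153.0 x + 169.4 y = 6040.91
Solving the 2×2 system: x ≈ -53.2, y ≈ 83.7 km.
Check against A (with the unrounded x, y): √((x + 27.9)²+(y − 33.4)²) = 56.29 ≈ 56.31 km. ✓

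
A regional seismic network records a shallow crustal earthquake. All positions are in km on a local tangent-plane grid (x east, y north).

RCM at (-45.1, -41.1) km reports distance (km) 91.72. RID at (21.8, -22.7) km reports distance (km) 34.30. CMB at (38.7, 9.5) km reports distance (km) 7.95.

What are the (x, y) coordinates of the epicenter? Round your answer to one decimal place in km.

Circle about each station: (x + 45.1)² + (y + 41.1)² = 91.72²; (x − 21.8)² + (y + 22.7)² = 34.30²; (x − 38.7)² + (y − 9.5)² = 7.95².
Subtracting pairs of circle equations eliminates x²+y² and gives linear equations (the radical axes):
133.8 x + 36.8 y = 4503.38
167.6 x + 101.2 y = 6214.08
Solving the 2×2 system: x ≈ 30.8, y ≈ 10.4 km.

(30.8, 10.4)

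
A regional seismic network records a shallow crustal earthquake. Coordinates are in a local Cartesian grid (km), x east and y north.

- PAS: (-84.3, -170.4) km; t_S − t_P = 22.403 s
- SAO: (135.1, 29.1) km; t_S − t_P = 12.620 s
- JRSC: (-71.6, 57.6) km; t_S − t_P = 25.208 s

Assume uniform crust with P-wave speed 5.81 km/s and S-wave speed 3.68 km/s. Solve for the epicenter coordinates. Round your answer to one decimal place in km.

128.4 km east, -97.4 km north

Distance from S−P lag: d = Δt · v_P v_S / (v_P − v_S) = Δt · (5.81·3.68)/(5.81−3.68) ≈ 10.0379·Δt.
So d_PAS = 224.88, d_SAO = 126.68, d_JRSC = 253.04 km.
Circle about each station: (x + 84.3)² + (y + 170.4)² = 224.88²; (x − 135.1)² + (y − 29.1)² = 126.68²; (x + 71.6)² + (y − 57.6)² = 253.04².
Subtracting pairs of circle equations eliminates x²+y² and gives linear equations (the radical axes):
438.8 x + 399.0 y = 17479.36
25.4 x + 456.0 y = -41156.56
Solving the 2×2 system: x ≈ 128.4, y ≈ -97.4 km.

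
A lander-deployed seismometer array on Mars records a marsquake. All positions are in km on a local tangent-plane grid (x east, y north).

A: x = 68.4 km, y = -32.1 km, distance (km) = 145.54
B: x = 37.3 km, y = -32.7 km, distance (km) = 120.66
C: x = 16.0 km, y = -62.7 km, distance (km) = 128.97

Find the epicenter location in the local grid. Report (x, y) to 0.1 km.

x ≈ -55.1 km, y ≈ 44.9 km

Circle about each station: (x − 68.4)² + (y + 32.1)² = 145.54²; (x − 37.3)² + (y + 32.7)² = 120.66²; (x − 16.0)² + (y + 62.7)² = 128.97².
Subtracting the A equation from the B and C equations removes the quadratic terms:
-62.2 x − 1.2 y = 3374.67
-104.8 x − 61.2 y = 3026.95
Solving the 2×2 system: x ≈ -55.1, y ≈ 44.9 km.
Check against A (with the unrounded x, y): √((x − 68.4)²+(y + 32.1)²) = 145.57 ≈ 145.54 km. ✓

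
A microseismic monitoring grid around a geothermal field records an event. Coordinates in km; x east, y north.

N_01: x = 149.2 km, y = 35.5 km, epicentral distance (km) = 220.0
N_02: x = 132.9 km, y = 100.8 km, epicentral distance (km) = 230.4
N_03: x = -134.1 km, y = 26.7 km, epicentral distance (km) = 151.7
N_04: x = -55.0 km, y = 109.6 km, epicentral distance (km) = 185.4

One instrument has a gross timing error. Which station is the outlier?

Solve using three stations at a time. Using N_02, N_03, N_04 (subtract circle equations pairwise → linear system) gives (x, y) ≈ (-19.2, -72.3).
Distances from that point to each station vs reported:
  N_01: calculated 199.9 vs reported 220.0 → residual 20.1 km
  N_02: calculated 230.4 vs reported 230.4 → residual 0.0 km
  N_03: calculated 151.7 vs reported 151.7 → residual 0.0 km
  N_04: calculated 185.4 vs reported 185.4 → residual 0.0 km
N_02, N_03, N_04 are mutually consistent (residuals ≈ 0); N_01 is off by 20.1 km.

N_01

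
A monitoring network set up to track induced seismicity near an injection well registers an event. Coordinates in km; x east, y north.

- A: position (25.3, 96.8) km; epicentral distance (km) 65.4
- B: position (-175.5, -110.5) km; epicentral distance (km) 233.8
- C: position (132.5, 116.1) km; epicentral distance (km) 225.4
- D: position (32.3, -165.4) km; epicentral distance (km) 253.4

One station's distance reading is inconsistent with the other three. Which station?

C

Solve using three stations at a time. Using A, B, D (subtract circle equations pairwise → linear system) gives (x, y) ≈ (-37.5, 78.2).
Distances from that point to each station vs reported:
  A: calculated 65.5 vs reported 65.4 → residual 0.1 km
  B: calculated 233.8 vs reported 233.8 → residual 0.0 km
  C: calculated 174.1 vs reported 225.4 → residual 51.3 km
  D: calculated 253.4 vs reported 253.4 → residual 0.0 km
A, B, D are mutually consistent (residuals ≈ 0); C is off by 51.3 km.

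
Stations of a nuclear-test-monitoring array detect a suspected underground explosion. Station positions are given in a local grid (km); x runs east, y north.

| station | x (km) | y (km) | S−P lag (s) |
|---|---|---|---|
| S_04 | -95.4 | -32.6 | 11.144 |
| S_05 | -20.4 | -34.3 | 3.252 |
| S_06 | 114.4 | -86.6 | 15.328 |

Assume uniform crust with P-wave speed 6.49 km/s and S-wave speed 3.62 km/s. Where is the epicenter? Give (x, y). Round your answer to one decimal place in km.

Distance from S−P lag: d = Δt · v_P v_S / (v_P − v_S) = Δt · (6.49·3.62)/(6.49−3.62) ≈ 8.1860·Δt.
So d_S_04 = 91.22, d_S_05 = 26.62, d_S_06 = 125.47 km.
Circle about each station: (x + 95.4)² + (y + 32.6)² = 91.22²; (x + 20.4)² + (y + 34.3)² = 26.62²; (x − 114.4)² + (y + 86.6)² = 125.47².
Subtracting the S_04 equation from the S_05 and S_06 equations removes the quadratic terms:
150.0 x − 3.4 y = -958.81
419.6 x − 108.0 y = 3001.37
Solving the 2×2 system: x ≈ -7.7, y ≈ -57.7 km.

x ≈ -7.7 km, y ≈ -57.7 km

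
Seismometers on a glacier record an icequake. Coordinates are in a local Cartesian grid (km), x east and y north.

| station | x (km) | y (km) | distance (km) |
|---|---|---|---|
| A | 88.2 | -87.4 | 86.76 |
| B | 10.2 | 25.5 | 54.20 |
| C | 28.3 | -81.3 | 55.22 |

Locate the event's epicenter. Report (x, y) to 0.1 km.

Circle about each station: (x − 88.2)² + (y + 87.4)² = 86.76²; (x − 10.2)² + (y − 25.5)² = 54.20²; (x − 28.3)² + (y + 81.3)² = 55.22².
Subtracting the A equation from the B and C equations removes the quadratic terms:
-156.0 x + 225.8 y = -10074.05
-119.8 x + 12.2 y = -3529.37
Solving the 2×2 system: x ≈ 26.8, y ≈ -26.1 km.

26.8 km east, -26.1 km north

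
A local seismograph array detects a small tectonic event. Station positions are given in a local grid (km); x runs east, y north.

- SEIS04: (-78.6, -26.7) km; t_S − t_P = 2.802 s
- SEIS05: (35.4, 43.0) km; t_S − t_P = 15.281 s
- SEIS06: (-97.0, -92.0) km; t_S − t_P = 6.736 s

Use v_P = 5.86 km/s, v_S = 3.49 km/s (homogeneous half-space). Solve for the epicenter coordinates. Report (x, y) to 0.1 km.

Distance from S−P lag: d = Δt · v_P v_S / (v_P − v_S) = Δt · (5.86·3.49)/(5.86−3.49) ≈ 8.6293·Δt.
So d_SEIS04 = 24.18, d_SEIS05 = 131.86, d_SEIS06 = 58.13 km.
Circle about each station: (x + 78.6)² + (y + 26.7)² = 24.18²; (x − 35.4)² + (y − 43.0)² = 131.86²; (x + 97.0)² + (y + 92.0)² = 58.13².
Subtracting the SEIS04 equation from the SEIS05 and SEIS06 equations removes the quadratic terms:
228.0 x + 139.4 y = -20591.08
-36.8 x − 130.6 y = 8187.73
Solving the 2×2 system: x ≈ -62.8, y ≈ -45.0 km.
Check against SEIS04 (with the unrounded x, y): √((x + 78.6)²+(y + 26.7)²) = 24.18 ≈ 24.18 km. ✓

-62.8 km east, -45.0 km north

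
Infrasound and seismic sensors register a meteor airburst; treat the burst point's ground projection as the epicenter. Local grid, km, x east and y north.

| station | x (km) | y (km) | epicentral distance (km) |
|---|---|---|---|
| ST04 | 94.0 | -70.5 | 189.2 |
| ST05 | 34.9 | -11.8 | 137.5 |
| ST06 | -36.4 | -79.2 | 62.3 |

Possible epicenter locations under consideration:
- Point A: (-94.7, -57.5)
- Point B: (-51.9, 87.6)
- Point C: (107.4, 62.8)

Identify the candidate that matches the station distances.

Point A

For each candidate, compare |candidate − station| to the reported distance:
Point A: residuals ST04 0.1, ST05 0.1, ST06 0.1 → max 0.1 km
Point B: residuals ST04 25.9, ST05 5.5, ST06 105.2 → max 105.2 km
Point C: residuals ST04 55.2, ST05 33.5, ST06 139.8 → max 139.8 km
Only Point A has all residuals ≈ 0.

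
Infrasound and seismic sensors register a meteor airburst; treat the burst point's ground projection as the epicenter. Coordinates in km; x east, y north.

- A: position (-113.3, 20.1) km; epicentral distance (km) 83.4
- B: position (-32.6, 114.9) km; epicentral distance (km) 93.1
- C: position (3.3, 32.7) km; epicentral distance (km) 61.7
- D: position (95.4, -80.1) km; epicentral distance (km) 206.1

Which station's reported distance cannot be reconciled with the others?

Solve using three stations at a time. Using A, C, D (subtract circle equations pairwise → linear system) gives (x, y) ≈ (-46.2, 69.7).
Distances from that point to each station vs reported:
  A: calculated 83.5 vs reported 83.4 → residual 0.1 km
  B: calculated 47.2 vs reported 93.1 → residual 45.9 km
  C: calculated 61.8 vs reported 61.7 → residual 0.1 km
  D: calculated 206.1 vs reported 206.1 → residual 0.0 km
A, C, D are mutually consistent (residuals ≈ 0); B is off by 45.9 km.

B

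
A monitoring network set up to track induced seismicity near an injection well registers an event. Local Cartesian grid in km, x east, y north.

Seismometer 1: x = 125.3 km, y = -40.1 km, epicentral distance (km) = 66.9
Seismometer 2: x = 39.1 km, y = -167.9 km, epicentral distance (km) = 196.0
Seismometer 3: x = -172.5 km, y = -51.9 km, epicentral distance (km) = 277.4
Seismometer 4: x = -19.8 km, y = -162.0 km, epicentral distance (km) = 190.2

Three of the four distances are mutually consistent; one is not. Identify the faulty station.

Seismometer 4

Solve using three stations at a time. Using Seismometer 1, Seismometer 2, Seismometer 3 (subtract circle equations pairwise → linear system) gives (x, y) ≈ (95.5, 19.8).
Distances from that point to each station vs reported:
  Seismometer 1: calculated 66.9 vs reported 66.9 → residual 0.0 km
  Seismometer 2: calculated 196.0 vs reported 196.0 → residual 0.0 km
  Seismometer 3: calculated 277.4 vs reported 277.4 → residual 0.0 km
  Seismometer 4: calculated 215.3 vs reported 190.2 → residual 25.1 km
Seismometer 1, Seismometer 2, Seismometer 3 are mutually consistent (residuals ≈ 0); Seismometer 4 is off by 25.1 km.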